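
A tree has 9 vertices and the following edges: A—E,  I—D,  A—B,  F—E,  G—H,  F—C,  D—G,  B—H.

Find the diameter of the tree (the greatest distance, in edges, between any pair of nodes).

8

BFS from C reaches I last, at distance 8; BFS from I confirms no node is farther.
Path: C - F - E - A - B - H - G - D - I.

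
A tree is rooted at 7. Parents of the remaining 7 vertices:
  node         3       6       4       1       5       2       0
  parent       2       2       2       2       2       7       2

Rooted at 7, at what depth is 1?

2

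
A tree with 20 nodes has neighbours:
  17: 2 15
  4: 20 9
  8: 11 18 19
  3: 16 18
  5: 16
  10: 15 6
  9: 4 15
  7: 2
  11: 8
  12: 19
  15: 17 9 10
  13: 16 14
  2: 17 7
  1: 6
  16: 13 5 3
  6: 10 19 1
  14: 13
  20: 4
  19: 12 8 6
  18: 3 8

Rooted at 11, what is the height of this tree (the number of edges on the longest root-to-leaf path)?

8

A deepest node is 20, reached by 11 – 8 – 19 – 6 – 10 – 15 – 9 – 4 – 20.
That path has 8 edges, so the height is 8.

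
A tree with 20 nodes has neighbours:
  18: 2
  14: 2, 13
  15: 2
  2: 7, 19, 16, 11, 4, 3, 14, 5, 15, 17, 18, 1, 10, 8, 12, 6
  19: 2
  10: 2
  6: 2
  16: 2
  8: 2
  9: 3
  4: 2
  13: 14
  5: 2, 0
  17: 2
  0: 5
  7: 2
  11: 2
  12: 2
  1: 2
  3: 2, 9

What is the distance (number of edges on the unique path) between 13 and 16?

The path is 13 - 14 - 2 - 16, which has 3 edges.

3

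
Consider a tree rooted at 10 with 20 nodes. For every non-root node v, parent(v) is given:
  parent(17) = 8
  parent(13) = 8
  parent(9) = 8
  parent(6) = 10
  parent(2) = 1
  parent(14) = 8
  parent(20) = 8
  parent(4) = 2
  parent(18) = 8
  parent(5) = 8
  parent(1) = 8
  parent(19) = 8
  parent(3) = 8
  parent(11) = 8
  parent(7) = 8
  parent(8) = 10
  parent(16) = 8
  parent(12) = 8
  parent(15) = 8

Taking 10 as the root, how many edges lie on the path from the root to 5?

10 – 8 – 5 — 2 edges.

2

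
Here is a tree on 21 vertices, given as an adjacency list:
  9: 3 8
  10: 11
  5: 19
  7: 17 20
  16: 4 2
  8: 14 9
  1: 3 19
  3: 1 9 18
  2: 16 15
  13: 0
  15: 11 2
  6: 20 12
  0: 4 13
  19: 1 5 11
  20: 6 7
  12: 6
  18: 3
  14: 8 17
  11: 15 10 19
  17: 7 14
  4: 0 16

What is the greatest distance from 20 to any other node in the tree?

The node farthest from 20 is 13, via 20 – 7 – 17 – 14 – 8 – 9 – 3 – 1 – 19 – 11 – 15 – 2 – 16 – 4 – 0 – 13 — 15 edges.

15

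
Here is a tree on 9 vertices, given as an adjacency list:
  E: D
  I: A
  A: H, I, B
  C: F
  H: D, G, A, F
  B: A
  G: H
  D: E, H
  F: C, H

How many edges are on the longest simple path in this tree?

A longest path is C – F – H – A – B, with 4 edges.

4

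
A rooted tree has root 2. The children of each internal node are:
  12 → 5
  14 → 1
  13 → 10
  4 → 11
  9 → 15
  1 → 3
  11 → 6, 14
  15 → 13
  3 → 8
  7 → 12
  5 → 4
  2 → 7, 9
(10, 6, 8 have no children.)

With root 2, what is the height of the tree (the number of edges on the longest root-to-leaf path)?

A deepest node is 8, reached by 2–7–12–5–4–11–14–1–3–8.
That path has 9 edges, so the height is 9.

9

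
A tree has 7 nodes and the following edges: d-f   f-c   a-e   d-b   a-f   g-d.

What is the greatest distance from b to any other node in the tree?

4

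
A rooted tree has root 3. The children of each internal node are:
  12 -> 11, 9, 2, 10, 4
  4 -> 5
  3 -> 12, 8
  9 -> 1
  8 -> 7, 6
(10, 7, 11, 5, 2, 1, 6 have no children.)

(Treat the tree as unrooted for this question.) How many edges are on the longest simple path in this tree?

Starting from 6, a farthest node is 5 at distance 5.
One longest path: 6-8-3-12-4-5.
So the diameter is 5.

5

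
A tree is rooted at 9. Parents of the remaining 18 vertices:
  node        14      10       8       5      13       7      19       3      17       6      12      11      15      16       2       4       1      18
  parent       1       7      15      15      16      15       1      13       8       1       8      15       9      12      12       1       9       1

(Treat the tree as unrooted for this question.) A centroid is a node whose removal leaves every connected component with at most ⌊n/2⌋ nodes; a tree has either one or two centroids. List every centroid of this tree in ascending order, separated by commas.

If 15 is removed the pieces have sizes 7, 7, 2, 1, 1, all ≤ ⌊19/2⌋ = 9.
No neighbour of 15 does as well, so 15 is the unique centroid.

15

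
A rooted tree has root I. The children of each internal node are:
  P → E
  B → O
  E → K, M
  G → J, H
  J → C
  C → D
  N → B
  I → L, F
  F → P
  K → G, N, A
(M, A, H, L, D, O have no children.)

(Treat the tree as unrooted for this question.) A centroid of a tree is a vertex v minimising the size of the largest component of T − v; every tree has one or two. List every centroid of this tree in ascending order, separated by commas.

K

Removing K splits the tree into components of sizes 6, 5, 3, 1; the largest is 6 ≤ ⌊16/2⌋ = 8.
Every other node leaves some component of size > 8, so the centroid is unique.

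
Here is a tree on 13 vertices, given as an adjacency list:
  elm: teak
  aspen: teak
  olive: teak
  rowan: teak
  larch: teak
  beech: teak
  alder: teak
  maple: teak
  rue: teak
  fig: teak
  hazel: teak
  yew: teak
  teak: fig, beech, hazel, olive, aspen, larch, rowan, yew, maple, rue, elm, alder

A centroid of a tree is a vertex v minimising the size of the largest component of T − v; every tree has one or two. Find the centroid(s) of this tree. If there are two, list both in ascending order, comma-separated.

Removing teak splits the tree into components of sizes 1, 1, 1, 1, 1, 1, 1, 1, 1, 1, 1, 1; the largest is 1 ≤ ⌊13/2⌋ = 6.
Every other node leaves some component of size > 6, so the centroid is unique.

teak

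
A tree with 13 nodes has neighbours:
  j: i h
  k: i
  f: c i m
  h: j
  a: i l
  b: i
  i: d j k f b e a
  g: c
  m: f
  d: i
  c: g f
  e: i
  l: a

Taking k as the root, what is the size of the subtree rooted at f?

f's subtree: {f, m, c, g}, size 4.

4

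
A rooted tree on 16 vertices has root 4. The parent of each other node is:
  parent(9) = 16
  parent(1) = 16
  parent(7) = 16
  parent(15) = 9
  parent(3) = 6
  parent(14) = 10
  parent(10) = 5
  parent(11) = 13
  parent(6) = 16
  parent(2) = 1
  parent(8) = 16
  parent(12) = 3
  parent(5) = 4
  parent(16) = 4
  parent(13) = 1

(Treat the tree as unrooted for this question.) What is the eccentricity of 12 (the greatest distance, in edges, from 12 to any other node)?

7

Distances from 12 peak at 7, attained at 14.
12–3–6–16–4–5–10–14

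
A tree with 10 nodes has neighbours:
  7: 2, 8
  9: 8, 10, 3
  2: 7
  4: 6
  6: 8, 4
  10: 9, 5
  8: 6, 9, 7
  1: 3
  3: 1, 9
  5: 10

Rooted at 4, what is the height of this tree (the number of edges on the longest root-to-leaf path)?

5

The longest root-to-leaf path is 4 → 6 → 8 → 9 → 3 → 1 (5 edges).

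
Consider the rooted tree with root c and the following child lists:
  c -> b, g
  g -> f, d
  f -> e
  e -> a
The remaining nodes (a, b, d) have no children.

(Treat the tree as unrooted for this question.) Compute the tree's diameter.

5

BFS from a reaches b last, at distance 5; BFS from b confirms no node is farther.
Path: a-e-f-g-c-b.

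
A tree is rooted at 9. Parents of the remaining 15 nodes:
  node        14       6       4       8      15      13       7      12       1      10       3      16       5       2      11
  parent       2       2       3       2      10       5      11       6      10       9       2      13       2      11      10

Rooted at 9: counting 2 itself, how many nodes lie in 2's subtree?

The subtree rooted at 2 contains: 2, 5, 3, 14, 6, 8, 13, 4, 12, 16 — 10 nodes.

10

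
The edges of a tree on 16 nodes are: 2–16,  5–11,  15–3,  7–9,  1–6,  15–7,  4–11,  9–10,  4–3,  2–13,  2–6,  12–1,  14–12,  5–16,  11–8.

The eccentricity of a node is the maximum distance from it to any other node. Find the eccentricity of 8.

The node farthest from 8 is 14, via 8 – 11 – 5 – 16 – 2 – 6 – 1 – 12 – 14 — 8 edges.

8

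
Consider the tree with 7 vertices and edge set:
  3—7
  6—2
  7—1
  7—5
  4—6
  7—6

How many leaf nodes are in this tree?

5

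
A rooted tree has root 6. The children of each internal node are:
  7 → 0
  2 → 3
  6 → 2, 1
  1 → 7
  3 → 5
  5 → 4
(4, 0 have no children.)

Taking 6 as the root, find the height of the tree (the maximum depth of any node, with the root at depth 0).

4

A deepest node is 4, reached by 6-2-3-5-4.
That path has 4 edges, so the height is 4.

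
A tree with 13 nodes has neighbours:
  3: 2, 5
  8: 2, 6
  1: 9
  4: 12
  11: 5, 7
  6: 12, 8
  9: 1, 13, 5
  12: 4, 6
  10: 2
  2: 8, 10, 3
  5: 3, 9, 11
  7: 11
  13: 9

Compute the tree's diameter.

8

A longest path is 4–12–6–8–2–3–5–9–13, with 8 edges.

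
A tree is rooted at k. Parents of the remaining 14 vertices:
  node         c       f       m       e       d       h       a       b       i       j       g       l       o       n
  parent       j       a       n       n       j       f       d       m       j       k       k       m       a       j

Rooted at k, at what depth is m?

k – j – n – m — 3 edges.

3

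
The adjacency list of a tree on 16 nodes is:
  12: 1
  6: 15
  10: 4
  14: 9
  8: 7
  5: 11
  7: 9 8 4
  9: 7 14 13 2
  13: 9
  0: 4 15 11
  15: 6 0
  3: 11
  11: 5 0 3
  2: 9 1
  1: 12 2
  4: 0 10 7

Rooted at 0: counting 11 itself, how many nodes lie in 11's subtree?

The subtree rooted at 11 contains: 11, 3, 5 — 3 nodes.

3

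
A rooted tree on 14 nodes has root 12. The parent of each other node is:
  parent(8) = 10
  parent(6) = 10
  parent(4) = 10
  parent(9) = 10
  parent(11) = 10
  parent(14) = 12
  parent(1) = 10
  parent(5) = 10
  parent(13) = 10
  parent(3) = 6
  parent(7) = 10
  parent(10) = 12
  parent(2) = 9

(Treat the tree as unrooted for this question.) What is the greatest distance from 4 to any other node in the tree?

Distances from 4 peak at 3, attained at 14 (3, 2 also at distance 3).
4-10-12-14

3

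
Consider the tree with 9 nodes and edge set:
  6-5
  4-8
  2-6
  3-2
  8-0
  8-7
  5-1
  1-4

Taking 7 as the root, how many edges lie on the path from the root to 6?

5

Path from 7 to 6: 7 – 8 – 4 – 1 – 5 – 6, which has 5 edges.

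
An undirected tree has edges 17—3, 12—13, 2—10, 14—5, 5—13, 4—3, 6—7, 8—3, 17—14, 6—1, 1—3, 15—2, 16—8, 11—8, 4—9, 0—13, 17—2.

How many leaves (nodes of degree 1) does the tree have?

Exactly 8 nodes have a single neighbour: 0, 7, 9, 10, 11, 12, 15, 16.

8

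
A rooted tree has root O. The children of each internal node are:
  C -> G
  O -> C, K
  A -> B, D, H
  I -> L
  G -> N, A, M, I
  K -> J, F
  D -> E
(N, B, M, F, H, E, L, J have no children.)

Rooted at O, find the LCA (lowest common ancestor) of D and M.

D's ancestor chain is D, A, G, C, O and M's is M, G, C, O; they first meet at G.

G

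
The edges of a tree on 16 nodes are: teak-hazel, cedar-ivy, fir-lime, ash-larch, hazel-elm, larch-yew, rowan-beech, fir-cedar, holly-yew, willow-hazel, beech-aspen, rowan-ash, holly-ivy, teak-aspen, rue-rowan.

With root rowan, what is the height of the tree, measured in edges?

8

lime sits deepest: rowan-ash-larch-yew-holly-ivy-cedar-fir-lime — 8 edges from the root.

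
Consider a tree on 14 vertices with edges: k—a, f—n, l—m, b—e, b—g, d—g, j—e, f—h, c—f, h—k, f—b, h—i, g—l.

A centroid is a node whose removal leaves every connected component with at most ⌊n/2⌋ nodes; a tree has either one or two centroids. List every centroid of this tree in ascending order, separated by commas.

b, f

If b is removed the pieces have sizes 7, 4, 2, all ≤ ⌊14/2⌋ = 7.
Its neighbour f also leaves a largest component of size 7, so both are centroids.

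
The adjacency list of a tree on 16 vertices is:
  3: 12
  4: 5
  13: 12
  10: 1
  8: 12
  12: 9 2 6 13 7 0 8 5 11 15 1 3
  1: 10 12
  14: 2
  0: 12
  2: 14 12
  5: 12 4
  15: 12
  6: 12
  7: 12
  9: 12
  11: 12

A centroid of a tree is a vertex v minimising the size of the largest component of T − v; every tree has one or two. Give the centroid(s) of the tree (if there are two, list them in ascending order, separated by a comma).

12

Removing 12 splits the tree into components of sizes 2, 2, 2, 1, 1, 1, 1, 1, 1, 1, 1, 1; the largest is 2 ≤ ⌊16/2⌋ = 8.
No neighbour of 12 does as well, so 12 is the unique centroid.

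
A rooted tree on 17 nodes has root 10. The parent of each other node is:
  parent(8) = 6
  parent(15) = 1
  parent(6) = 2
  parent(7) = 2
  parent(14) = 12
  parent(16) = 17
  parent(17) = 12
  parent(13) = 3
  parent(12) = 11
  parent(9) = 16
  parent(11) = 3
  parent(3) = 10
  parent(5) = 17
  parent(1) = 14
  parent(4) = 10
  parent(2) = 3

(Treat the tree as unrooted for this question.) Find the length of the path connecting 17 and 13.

4

Walking from 17: 17 - 12 - 11 - 3 - 13. Length 4.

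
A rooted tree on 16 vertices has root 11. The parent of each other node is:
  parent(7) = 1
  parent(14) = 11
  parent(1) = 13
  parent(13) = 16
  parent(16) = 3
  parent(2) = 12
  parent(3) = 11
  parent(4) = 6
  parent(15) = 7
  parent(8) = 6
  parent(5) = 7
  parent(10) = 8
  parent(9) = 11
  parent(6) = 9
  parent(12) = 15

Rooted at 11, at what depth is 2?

8

Climbing from 2 to the root: 2 – 12 – 15 – 7 – 1 – 13 – 16 – 3 – 11. That's 8 steps.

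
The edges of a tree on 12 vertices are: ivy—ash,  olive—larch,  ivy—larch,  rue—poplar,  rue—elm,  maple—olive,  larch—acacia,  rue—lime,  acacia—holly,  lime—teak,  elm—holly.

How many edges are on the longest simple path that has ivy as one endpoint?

Distances from ivy peak at 7, attained at teak.
ivy – larch – acacia – holly – elm – rue – lime – teak

7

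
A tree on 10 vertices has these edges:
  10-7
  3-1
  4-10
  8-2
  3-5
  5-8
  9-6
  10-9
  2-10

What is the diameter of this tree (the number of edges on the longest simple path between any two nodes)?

7

A longest path is 1 – 3 – 5 – 8 – 2 – 10 – 9 – 6, with 7 edges.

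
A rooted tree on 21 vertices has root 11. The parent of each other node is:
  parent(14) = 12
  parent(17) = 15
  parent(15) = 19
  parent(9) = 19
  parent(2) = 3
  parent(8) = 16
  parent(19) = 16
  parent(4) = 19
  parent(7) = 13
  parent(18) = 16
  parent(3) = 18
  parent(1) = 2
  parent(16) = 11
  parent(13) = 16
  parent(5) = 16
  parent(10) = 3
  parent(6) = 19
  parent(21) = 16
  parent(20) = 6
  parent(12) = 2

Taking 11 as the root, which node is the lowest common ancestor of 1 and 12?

Path 1→root: 1 2 3 18 16 11; path 12→root: 12 2 3 18 16 11.
First common node: 2.

2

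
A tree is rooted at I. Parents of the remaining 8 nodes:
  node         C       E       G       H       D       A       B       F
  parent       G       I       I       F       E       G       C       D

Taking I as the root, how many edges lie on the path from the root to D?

2

I–E–D — 2 edges.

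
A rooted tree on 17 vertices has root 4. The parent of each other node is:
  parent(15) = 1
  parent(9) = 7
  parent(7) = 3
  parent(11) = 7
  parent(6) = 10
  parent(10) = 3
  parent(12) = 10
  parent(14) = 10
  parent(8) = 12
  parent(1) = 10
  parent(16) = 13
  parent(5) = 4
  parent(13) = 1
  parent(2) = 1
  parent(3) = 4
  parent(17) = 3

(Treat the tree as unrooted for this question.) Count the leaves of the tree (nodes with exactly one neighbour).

10

Exactly 10 nodes have a single neighbour: 2, 5, 6, 8, 9, 11, 14, 15, 16, 17.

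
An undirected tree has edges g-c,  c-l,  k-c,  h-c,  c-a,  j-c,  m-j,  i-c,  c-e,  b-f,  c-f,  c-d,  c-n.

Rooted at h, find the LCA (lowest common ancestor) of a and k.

c

a's ancestor chain is a, c, h and k's is k, c, h; they first meet at c.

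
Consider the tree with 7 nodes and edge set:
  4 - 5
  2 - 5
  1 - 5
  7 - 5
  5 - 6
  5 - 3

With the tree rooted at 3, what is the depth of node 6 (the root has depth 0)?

2

Path from 3 to 6: 3–5–6, which has 2 edges.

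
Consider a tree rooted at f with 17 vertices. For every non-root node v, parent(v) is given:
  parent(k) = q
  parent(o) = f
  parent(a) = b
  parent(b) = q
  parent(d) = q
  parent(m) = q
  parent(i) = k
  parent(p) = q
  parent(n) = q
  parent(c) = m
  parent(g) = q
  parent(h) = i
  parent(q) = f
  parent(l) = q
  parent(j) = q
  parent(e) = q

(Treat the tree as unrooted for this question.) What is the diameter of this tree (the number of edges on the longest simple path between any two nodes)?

A longest path is h - i - k - q - m - c, with 5 edges.

5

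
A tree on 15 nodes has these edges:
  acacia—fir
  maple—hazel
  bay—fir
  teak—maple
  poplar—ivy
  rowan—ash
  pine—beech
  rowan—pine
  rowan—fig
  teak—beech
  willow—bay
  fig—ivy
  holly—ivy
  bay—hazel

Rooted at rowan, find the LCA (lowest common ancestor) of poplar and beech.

rowan

Ancestors of poplar (toward the root): poplar, ivy, fig, rowan.
Ancestors of beech: beech, pine, rowan.
The deepest node appearing in both lists is rowan.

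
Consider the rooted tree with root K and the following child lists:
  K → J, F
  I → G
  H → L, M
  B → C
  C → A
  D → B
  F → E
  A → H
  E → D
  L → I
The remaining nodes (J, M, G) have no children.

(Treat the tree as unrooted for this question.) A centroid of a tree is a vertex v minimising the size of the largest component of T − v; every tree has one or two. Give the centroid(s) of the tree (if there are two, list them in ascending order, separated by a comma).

C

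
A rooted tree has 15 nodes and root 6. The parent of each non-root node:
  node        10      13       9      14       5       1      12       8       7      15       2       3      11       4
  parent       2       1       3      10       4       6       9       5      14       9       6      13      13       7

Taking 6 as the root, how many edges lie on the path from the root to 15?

Path from 6 to 15: 6–1–13–3–9–15, which has 5 edges.

5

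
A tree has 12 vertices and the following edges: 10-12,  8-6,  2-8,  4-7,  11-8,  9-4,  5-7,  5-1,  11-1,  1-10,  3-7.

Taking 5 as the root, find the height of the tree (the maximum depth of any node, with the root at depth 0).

4

A deepest node is 2, reached by 5 – 1 – 11 – 8 – 2.
That path has 4 edges, so the height is 4.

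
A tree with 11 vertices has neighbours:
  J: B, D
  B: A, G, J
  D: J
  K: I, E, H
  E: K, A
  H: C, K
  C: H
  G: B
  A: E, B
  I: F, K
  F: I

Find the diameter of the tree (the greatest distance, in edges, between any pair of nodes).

7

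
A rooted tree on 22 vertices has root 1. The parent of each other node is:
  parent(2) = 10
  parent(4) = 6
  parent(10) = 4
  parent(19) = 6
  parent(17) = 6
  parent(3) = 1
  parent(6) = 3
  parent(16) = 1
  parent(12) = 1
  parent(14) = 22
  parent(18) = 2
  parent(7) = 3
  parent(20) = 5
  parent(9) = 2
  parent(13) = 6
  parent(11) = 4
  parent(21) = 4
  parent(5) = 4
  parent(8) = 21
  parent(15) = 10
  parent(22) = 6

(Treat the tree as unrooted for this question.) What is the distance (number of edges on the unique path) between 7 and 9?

6

Walking from 7: 7 – 3 – 6 – 4 – 10 – 2 – 9. Length 6.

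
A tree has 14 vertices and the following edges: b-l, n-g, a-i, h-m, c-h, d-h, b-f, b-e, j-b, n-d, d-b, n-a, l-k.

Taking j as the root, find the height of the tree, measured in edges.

i sits deepest: j → b → d → n → a → i — 5 edges from the root.

5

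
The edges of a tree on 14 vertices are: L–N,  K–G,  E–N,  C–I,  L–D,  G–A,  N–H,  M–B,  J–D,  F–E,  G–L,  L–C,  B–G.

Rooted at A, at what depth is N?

Climbing from N to the root: N–L–G–A. That's 3 steps.

3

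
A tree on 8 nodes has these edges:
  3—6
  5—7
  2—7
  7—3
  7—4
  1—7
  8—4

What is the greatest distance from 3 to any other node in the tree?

A farthest node from 3 is 8.
The path 3 – 7 – 4 – 8 has 3 edges.

3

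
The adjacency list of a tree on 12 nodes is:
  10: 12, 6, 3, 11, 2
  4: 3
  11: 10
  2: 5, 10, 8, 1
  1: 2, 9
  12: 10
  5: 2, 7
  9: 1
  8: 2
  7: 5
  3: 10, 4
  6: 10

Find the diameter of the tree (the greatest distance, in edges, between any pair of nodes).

5

Starting from 9, a farthest node is 4 at distance 5.
One longest path: 9-1-2-10-3-4.
So the diameter is 5.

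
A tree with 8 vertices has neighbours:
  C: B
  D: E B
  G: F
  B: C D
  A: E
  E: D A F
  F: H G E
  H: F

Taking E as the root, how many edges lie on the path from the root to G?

2

Climbing from G to the root: G–F–E. That's 2 steps.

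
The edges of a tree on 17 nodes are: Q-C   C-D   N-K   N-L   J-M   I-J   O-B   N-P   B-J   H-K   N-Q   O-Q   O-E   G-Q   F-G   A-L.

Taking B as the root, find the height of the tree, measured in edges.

5

A sits deepest: B – O – Q – N – L – A — 5 edges from the root.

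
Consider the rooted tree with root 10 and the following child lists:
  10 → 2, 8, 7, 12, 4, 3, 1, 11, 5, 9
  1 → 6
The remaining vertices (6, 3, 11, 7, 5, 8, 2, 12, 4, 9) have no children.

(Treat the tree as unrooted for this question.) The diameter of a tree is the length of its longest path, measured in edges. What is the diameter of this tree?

3

BFS from 6 reaches 11 last, at distance 3; BFS from 11 confirms no node is farther.
Path: 6-1-10-11.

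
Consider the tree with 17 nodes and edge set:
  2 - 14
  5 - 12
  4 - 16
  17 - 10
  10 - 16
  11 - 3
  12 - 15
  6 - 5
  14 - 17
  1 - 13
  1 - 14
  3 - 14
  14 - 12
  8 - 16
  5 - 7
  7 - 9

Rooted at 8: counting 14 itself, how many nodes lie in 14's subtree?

12

The subtree rooted at 14 contains: 14, 12, 1, 2, 3, 5, 15, 13, 11, 7, 6, 9 — 12 nodes.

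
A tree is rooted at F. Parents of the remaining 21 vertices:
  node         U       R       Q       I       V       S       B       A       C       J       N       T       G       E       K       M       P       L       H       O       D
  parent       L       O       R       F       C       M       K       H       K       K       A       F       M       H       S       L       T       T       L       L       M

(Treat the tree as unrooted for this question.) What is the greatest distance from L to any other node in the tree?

A farthest node from L is V.
The path L–M–S–K–C–V has 5 edges.

5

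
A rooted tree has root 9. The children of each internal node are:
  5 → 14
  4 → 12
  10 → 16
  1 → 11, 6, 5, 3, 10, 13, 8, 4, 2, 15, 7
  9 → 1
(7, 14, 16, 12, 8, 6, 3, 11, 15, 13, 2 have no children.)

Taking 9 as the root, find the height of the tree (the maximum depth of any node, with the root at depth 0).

The longest root-to-leaf path is 9 – 1 – 5 – 14 (3 edges).

3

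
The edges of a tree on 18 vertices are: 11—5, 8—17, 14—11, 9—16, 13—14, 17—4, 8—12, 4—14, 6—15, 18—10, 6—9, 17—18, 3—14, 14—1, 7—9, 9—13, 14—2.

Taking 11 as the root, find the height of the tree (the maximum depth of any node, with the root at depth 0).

5

A deepest node is 10, reached by 11 – 14 – 4 – 17 – 18 – 10.
That path has 5 edges, so the height is 5.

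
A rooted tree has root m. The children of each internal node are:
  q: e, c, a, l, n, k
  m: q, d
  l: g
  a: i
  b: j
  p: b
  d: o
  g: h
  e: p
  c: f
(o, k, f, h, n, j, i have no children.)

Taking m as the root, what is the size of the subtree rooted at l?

Descendants of l (including itself): l, g, h. That's 3.

3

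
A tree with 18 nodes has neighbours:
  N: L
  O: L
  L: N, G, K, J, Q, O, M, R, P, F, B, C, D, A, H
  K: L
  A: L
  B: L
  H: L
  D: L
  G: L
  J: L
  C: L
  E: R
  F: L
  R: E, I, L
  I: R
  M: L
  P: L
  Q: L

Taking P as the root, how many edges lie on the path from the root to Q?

P – L – Q — 2 edges.

2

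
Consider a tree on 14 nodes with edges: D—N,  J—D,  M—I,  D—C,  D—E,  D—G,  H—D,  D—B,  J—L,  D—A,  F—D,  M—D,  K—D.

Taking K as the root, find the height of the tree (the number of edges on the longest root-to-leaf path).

3

A deepest node is L, reached by K–D–J–L.
That path has 3 edges, so the height is 3.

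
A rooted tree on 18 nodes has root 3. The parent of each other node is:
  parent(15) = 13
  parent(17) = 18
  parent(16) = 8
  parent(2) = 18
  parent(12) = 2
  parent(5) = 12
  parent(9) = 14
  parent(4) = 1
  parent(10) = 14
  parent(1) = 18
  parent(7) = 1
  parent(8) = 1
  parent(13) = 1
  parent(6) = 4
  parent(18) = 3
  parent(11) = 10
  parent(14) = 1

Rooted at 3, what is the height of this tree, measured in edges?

5

11 sits deepest: 3 – 18 – 1 – 14 – 10 – 11 — 5 edges from the root.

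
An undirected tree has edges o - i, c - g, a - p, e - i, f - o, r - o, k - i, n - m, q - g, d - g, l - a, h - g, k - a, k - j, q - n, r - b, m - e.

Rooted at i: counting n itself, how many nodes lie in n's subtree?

n's subtree: {n, q, g, d, c, h}, size 6.

6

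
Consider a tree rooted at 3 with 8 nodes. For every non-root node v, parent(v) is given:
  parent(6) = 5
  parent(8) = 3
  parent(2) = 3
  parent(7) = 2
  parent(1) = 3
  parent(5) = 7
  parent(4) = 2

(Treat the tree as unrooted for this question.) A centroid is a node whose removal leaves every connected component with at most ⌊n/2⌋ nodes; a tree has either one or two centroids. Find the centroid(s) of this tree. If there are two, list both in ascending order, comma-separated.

2

If 2 is removed the pieces have sizes 3, 3, 1, all ≤ ⌊8/2⌋ = 4.
Every other node leaves some component of size > 4, so the centroid is unique.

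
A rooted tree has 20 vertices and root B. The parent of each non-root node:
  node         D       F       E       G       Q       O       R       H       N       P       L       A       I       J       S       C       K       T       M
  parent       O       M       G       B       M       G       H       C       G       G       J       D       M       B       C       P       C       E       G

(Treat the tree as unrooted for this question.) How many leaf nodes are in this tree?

10

The leaves are A, F, I, K, L, N, Q, R, S, T.
That is 10 leaves.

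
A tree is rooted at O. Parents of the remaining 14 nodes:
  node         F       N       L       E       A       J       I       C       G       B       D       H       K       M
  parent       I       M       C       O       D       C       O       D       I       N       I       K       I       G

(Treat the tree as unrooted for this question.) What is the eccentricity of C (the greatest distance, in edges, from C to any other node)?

6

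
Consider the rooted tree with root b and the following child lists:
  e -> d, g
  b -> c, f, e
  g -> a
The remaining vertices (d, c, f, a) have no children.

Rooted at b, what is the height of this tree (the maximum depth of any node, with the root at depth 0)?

3

The longest root-to-leaf path is b-e-g-a (3 edges).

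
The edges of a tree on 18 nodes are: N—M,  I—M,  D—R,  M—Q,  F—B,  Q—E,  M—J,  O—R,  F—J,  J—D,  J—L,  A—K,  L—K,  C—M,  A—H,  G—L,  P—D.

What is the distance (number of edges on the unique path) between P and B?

The path is P–D–J–F–B, which has 4 edges.

4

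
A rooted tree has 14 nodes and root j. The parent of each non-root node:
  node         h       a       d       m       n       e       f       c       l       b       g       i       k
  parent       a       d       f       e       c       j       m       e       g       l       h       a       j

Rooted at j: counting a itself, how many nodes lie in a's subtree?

6

a's subtree: {a, h, i, g, l, b}, size 6.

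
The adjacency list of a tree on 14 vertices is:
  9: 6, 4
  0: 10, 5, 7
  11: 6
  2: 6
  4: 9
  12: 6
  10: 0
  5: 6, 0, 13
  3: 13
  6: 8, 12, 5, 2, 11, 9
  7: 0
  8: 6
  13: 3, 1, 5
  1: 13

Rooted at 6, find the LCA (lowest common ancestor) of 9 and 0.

Ancestors of 9 (toward the root): 9, 6.
Ancestors of 0: 0, 5, 6.
The deepest node appearing in both lists is 6.

6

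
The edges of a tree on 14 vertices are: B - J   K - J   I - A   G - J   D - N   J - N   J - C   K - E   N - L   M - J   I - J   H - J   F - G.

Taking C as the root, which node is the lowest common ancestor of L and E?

Path L→root: L N J C; path E→root: E K J C.
First common node: J.

J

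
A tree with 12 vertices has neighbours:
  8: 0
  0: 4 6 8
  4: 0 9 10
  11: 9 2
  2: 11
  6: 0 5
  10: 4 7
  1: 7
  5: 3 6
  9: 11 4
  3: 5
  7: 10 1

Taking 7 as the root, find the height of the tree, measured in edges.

3 sits deepest: 7 – 10 – 4 – 0 – 6 – 5 – 3 — 6 edges from the root.

6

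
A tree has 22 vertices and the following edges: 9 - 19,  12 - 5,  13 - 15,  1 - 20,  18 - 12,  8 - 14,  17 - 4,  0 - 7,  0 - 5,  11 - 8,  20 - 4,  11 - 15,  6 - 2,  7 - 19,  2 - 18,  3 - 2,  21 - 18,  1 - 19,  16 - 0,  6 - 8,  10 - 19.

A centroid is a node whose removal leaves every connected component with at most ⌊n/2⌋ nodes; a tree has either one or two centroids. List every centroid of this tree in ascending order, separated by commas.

5, 12

Delete 12: the remaining components have sizes 11, 10. Max 11 ≤ 11, so 12 is a centroid.
Its neighbour 5 also leaves a largest component of size 11, so both are centroids.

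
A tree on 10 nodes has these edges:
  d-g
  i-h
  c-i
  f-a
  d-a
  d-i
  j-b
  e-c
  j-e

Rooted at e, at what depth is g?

4

e–c–i–d–g — 4 edges.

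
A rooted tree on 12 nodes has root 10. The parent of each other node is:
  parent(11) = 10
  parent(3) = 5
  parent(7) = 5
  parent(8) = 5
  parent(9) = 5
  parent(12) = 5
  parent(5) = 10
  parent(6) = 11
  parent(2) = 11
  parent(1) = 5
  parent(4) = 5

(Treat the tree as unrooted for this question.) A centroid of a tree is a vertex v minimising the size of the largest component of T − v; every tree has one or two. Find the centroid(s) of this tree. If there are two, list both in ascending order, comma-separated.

Delete 5: the remaining components have sizes 4, 1, 1, 1, 1, 1, 1, 1. Max 4 ≤ 6, so 5 is a centroid.
Every other node leaves some component of size > 6, so the centroid is unique.

5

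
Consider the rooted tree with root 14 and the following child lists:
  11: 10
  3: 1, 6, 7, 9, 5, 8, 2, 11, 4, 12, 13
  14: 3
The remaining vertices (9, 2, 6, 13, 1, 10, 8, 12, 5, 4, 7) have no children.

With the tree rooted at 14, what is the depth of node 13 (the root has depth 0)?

2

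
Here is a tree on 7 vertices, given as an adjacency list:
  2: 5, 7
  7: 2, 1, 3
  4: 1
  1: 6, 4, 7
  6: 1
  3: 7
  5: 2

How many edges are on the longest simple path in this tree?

4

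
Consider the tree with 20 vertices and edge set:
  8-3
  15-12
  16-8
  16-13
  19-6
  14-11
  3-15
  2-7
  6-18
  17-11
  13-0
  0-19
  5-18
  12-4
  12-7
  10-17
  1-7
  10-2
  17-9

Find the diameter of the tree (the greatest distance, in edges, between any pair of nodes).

16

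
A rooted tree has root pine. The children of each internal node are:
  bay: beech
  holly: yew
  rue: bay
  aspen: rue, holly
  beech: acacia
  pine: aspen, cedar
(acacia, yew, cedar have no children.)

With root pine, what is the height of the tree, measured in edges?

5

The longest root-to-leaf path is pine – aspen – rue – bay – beech – acacia (5 edges).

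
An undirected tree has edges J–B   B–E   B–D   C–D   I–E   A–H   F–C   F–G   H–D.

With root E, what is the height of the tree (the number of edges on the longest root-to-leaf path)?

5

A deepest node is G, reached by E – B – D – C – F – G.
That path has 5 edges, so the height is 5.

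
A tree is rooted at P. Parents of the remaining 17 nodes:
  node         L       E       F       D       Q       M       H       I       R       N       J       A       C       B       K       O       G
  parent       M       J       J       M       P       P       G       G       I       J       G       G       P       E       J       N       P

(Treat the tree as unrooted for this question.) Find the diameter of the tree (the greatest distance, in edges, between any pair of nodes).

6

Starting from D, a farthest node is B at distance 6.
One longest path: D–M–P–G–J–E–B.
So the diameter is 6.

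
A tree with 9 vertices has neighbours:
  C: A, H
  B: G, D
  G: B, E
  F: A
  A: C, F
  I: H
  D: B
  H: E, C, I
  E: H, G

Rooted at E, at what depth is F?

4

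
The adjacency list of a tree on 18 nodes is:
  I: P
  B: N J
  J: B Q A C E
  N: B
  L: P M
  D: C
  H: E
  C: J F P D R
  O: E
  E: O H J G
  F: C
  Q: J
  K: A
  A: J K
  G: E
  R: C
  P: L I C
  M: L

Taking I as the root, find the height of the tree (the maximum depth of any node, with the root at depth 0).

A deepest node is K, reached by I–P–C–J–A–K.
That path has 5 edges, so the height is 5.

5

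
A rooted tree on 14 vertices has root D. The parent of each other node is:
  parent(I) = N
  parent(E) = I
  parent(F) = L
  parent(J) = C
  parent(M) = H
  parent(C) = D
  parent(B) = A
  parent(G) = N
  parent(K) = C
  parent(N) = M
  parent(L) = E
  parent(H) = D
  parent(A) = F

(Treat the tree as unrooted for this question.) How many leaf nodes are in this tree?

Exactly 4 nodes have a single neighbour: B, G, J, K.

4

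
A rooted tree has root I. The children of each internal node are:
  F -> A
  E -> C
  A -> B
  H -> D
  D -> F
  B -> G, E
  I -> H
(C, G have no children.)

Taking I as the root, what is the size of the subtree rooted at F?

The subtree rooted at F contains: F, A, B, G, E, C — 6 nodes.

6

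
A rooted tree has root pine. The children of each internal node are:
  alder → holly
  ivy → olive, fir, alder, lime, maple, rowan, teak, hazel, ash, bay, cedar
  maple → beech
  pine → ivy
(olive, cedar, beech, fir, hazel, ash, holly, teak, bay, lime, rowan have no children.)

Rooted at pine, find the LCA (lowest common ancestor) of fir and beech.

ivy

Ancestors of fir (toward the root): fir, ivy, pine.
Ancestors of beech: beech, maple, ivy, pine.
The deepest node appearing in both lists is ivy.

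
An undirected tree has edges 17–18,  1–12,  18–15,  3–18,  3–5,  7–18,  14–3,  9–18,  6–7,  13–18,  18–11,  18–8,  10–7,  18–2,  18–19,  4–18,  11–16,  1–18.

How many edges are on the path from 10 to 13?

3

10 - 7 - 18 - 13: 3 edges.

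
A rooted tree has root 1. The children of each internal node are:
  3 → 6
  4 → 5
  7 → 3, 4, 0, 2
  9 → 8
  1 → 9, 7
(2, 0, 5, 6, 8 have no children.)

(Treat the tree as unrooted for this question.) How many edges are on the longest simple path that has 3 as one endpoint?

Distances from 3 peak at 4, attained at 8.
3 – 7 – 1 – 9 – 8

4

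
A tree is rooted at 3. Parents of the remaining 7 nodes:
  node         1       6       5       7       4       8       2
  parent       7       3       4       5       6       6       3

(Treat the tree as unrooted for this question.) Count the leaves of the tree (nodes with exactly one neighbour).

Exactly 3 nodes have a single neighbour: 1, 2, 8.

3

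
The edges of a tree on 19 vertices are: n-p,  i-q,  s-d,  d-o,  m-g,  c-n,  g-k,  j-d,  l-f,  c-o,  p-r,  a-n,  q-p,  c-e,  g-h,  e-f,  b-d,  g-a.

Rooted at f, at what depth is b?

5

Path from f to b: f → e → c → o → d → b, which has 5 edges.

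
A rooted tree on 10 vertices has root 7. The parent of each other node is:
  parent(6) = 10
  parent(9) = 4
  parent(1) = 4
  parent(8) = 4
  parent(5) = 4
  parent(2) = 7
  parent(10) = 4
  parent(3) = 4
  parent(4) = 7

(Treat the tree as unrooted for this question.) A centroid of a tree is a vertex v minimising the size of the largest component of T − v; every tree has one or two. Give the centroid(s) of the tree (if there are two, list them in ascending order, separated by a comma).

If 4 is removed the pieces have sizes 2, 2, 1, 1, 1, 1, 1, all ≤ ⌊10/2⌋ = 5.
No neighbour of 4 does as well, so 4 is the unique centroid.

4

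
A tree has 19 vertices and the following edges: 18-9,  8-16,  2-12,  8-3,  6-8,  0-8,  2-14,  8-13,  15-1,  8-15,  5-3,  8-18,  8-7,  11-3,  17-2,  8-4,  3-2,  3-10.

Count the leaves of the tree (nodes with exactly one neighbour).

Degree-1 nodes: 0, 1, 4, 5, 6, 7, 9, 10, 11, 12, 13, 14, 16, 17 — 14 of them.

14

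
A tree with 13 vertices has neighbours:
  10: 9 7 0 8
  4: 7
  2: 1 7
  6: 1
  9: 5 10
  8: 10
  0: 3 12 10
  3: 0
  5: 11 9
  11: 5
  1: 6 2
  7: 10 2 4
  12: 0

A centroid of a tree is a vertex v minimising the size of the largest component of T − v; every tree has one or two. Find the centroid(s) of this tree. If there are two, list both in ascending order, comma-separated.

10

Delete 10: the remaining components have sizes 5, 3, 3, 1. Max 5 ≤ 6, so 10 is a centroid.
Every other node leaves some component of size > 6, so the centroid is unique.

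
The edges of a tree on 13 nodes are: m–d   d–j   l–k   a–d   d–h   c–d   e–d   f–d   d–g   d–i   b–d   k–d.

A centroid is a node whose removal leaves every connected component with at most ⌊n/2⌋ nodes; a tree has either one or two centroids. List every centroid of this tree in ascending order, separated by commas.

Removing d splits the tree into components of sizes 2, 1, 1, 1, 1, 1, 1, 1, 1, 1, 1; the largest is 2 ≤ ⌊13/2⌋ = 6.
No neighbour of d does as well, so d is the unique centroid.

d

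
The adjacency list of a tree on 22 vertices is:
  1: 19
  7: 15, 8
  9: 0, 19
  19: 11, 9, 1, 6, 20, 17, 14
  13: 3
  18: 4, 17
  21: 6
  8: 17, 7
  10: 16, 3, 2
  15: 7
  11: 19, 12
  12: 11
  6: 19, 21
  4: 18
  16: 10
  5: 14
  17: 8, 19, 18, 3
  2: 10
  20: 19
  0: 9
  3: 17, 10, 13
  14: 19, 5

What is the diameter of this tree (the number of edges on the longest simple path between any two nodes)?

BFS from 2 reaches 0 last, at distance 6; BFS from 0 confirms no node is farther.
Path: 2-10-3-17-19-9-0.

6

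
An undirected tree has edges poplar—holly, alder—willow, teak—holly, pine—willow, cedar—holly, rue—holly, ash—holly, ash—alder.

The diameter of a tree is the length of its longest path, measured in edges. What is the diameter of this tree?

A longest path is pine-willow-alder-ash-holly-rue, with 5 edges.

5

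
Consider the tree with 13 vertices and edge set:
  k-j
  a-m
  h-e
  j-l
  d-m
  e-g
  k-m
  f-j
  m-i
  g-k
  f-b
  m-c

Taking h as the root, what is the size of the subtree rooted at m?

Descendants of m (including itself): m, c, i, d, a. That's 5.

5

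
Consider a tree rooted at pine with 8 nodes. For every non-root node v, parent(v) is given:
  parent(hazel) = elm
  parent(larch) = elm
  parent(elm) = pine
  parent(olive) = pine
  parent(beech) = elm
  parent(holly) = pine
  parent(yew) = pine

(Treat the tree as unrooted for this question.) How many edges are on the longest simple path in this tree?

Starting from yew, a farthest node is hazel at distance 3.
One longest path: yew-pine-elm-hazel.
So the diameter is 3.

3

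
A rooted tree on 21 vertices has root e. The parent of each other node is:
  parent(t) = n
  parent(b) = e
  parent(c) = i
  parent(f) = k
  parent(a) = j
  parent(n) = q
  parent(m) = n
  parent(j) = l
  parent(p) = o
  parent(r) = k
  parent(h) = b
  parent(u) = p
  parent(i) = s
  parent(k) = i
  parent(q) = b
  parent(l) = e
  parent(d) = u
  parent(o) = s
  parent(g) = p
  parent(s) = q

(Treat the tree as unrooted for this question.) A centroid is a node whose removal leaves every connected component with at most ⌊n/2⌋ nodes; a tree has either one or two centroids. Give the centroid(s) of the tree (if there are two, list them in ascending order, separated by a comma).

If s is removed the pieces have sizes 10, 5, 5, all ≤ ⌊21/2⌋ = 10.
Every other node leaves some component of size > 10, so the centroid is unique.

s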